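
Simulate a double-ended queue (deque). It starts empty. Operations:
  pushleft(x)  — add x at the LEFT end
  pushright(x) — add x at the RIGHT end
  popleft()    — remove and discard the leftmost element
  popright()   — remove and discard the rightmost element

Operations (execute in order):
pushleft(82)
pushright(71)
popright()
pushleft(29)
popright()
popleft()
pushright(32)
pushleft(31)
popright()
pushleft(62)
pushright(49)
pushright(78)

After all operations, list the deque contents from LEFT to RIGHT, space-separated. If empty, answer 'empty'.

Answer: 62 31 49 78

Derivation:
pushleft(82): [82]
pushright(71): [82, 71]
popright(): [82]
pushleft(29): [29, 82]
popright(): [29]
popleft(): []
pushright(32): [32]
pushleft(31): [31, 32]
popright(): [31]
pushleft(62): [62, 31]
pushright(49): [62, 31, 49]
pushright(78): [62, 31, 49, 78]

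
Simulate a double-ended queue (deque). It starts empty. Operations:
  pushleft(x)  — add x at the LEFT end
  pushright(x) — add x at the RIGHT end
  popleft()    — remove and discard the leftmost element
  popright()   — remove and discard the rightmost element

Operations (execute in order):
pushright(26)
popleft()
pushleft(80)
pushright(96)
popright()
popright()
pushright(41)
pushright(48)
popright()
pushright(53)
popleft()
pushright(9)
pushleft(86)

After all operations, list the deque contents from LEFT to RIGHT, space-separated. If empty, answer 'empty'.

pushright(26): [26]
popleft(): []
pushleft(80): [80]
pushright(96): [80, 96]
popright(): [80]
popright(): []
pushright(41): [41]
pushright(48): [41, 48]
popright(): [41]
pushright(53): [41, 53]
popleft(): [53]
pushright(9): [53, 9]
pushleft(86): [86, 53, 9]

Answer: 86 53 9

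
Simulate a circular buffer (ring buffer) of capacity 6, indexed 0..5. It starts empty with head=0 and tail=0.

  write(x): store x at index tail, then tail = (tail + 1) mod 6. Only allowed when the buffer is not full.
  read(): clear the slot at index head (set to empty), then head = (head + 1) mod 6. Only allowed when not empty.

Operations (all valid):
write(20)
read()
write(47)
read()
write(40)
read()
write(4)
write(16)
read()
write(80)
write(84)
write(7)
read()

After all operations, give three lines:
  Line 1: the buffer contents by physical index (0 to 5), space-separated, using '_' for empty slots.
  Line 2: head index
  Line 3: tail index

write(20): buf=[20 _ _ _ _ _], head=0, tail=1, size=1
read(): buf=[_ _ _ _ _ _], head=1, tail=1, size=0
write(47): buf=[_ 47 _ _ _ _], head=1, tail=2, size=1
read(): buf=[_ _ _ _ _ _], head=2, tail=2, size=0
write(40): buf=[_ _ 40 _ _ _], head=2, tail=3, size=1
read(): buf=[_ _ _ _ _ _], head=3, tail=3, size=0
write(4): buf=[_ _ _ 4 _ _], head=3, tail=4, size=1
write(16): buf=[_ _ _ 4 16 _], head=3, tail=5, size=2
read(): buf=[_ _ _ _ 16 _], head=4, tail=5, size=1
write(80): buf=[_ _ _ _ 16 80], head=4, tail=0, size=2
write(84): buf=[84 _ _ _ 16 80], head=4, tail=1, size=3
write(7): buf=[84 7 _ _ 16 80], head=4, tail=2, size=4
read(): buf=[84 7 _ _ _ 80], head=5, tail=2, size=3

Answer: 84 7 _ _ _ 80
5
2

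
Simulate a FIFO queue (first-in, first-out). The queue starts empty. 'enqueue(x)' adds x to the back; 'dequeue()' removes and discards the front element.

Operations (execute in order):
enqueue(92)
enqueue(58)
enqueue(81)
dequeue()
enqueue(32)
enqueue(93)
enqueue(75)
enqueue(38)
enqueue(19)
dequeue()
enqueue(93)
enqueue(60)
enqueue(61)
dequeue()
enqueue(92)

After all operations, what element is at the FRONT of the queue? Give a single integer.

enqueue(92): queue = [92]
enqueue(58): queue = [92, 58]
enqueue(81): queue = [92, 58, 81]
dequeue(): queue = [58, 81]
enqueue(32): queue = [58, 81, 32]
enqueue(93): queue = [58, 81, 32, 93]
enqueue(75): queue = [58, 81, 32, 93, 75]
enqueue(38): queue = [58, 81, 32, 93, 75, 38]
enqueue(19): queue = [58, 81, 32, 93, 75, 38, 19]
dequeue(): queue = [81, 32, 93, 75, 38, 19]
enqueue(93): queue = [81, 32, 93, 75, 38, 19, 93]
enqueue(60): queue = [81, 32, 93, 75, 38, 19, 93, 60]
enqueue(61): queue = [81, 32, 93, 75, 38, 19, 93, 60, 61]
dequeue(): queue = [32, 93, 75, 38, 19, 93, 60, 61]
enqueue(92): queue = [32, 93, 75, 38, 19, 93, 60, 61, 92]

Answer: 32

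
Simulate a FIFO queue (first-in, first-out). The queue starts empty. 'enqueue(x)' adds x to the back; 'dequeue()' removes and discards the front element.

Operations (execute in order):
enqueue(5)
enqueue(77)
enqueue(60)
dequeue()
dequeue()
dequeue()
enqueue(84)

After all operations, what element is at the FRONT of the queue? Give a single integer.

Answer: 84

Derivation:
enqueue(5): queue = [5]
enqueue(77): queue = [5, 77]
enqueue(60): queue = [5, 77, 60]
dequeue(): queue = [77, 60]
dequeue(): queue = [60]
dequeue(): queue = []
enqueue(84): queue = [84]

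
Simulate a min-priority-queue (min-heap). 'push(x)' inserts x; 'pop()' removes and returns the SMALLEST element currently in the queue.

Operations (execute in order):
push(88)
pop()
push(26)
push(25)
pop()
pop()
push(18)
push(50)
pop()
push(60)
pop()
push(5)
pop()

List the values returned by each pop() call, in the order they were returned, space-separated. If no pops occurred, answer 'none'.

Answer: 88 25 26 18 50 5

Derivation:
push(88): heap contents = [88]
pop() → 88: heap contents = []
push(26): heap contents = [26]
push(25): heap contents = [25, 26]
pop() → 25: heap contents = [26]
pop() → 26: heap contents = []
push(18): heap contents = [18]
push(50): heap contents = [18, 50]
pop() → 18: heap contents = [50]
push(60): heap contents = [50, 60]
pop() → 50: heap contents = [60]
push(5): heap contents = [5, 60]
pop() → 5: heap contents = [60]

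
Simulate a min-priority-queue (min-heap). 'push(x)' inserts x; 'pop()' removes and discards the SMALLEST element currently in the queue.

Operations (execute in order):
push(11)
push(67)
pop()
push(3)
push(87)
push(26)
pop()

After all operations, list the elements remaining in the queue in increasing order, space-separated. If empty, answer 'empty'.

Answer: 26 67 87

Derivation:
push(11): heap contents = [11]
push(67): heap contents = [11, 67]
pop() → 11: heap contents = [67]
push(3): heap contents = [3, 67]
push(87): heap contents = [3, 67, 87]
push(26): heap contents = [3, 26, 67, 87]
pop() → 3: heap contents = [26, 67, 87]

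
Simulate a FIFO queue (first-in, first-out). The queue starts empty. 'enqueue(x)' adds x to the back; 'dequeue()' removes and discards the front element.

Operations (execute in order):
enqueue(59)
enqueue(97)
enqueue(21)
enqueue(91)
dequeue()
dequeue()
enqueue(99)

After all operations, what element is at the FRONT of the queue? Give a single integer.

enqueue(59): queue = [59]
enqueue(97): queue = [59, 97]
enqueue(21): queue = [59, 97, 21]
enqueue(91): queue = [59, 97, 21, 91]
dequeue(): queue = [97, 21, 91]
dequeue(): queue = [21, 91]
enqueue(99): queue = [21, 91, 99]

Answer: 21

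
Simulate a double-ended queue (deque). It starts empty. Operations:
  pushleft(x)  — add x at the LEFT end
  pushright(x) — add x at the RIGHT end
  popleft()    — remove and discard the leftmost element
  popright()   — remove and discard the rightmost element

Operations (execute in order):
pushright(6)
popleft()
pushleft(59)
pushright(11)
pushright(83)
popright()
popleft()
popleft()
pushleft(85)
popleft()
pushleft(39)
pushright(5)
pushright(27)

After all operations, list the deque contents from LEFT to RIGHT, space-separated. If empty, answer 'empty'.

pushright(6): [6]
popleft(): []
pushleft(59): [59]
pushright(11): [59, 11]
pushright(83): [59, 11, 83]
popright(): [59, 11]
popleft(): [11]
popleft(): []
pushleft(85): [85]
popleft(): []
pushleft(39): [39]
pushright(5): [39, 5]
pushright(27): [39, 5, 27]

Answer: 39 5 27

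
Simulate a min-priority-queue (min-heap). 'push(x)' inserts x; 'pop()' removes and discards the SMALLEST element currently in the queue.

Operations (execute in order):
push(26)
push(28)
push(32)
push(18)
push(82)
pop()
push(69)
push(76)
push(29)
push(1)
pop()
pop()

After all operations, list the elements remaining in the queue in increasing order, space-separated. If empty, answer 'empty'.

Answer: 28 29 32 69 76 82

Derivation:
push(26): heap contents = [26]
push(28): heap contents = [26, 28]
push(32): heap contents = [26, 28, 32]
push(18): heap contents = [18, 26, 28, 32]
push(82): heap contents = [18, 26, 28, 32, 82]
pop() → 18: heap contents = [26, 28, 32, 82]
push(69): heap contents = [26, 28, 32, 69, 82]
push(76): heap contents = [26, 28, 32, 69, 76, 82]
push(29): heap contents = [26, 28, 29, 32, 69, 76, 82]
push(1): heap contents = [1, 26, 28, 29, 32, 69, 76, 82]
pop() → 1: heap contents = [26, 28, 29, 32, 69, 76, 82]
pop() → 26: heap contents = [28, 29, 32, 69, 76, 82]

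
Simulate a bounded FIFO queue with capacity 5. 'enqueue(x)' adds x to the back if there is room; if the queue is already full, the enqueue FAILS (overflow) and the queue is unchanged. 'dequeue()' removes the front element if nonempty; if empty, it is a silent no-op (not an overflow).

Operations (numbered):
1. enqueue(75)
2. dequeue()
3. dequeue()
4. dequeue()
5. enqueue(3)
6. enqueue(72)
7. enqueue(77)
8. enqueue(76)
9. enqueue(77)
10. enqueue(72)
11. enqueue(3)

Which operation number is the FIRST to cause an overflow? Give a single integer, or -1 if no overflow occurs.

Answer: 10

Derivation:
1. enqueue(75): size=1
2. dequeue(): size=0
3. dequeue(): empty, no-op, size=0
4. dequeue(): empty, no-op, size=0
5. enqueue(3): size=1
6. enqueue(72): size=2
7. enqueue(77): size=3
8. enqueue(76): size=4
9. enqueue(77): size=5
10. enqueue(72): size=5=cap → OVERFLOW (fail)
11. enqueue(3): size=5=cap → OVERFLOW (fail)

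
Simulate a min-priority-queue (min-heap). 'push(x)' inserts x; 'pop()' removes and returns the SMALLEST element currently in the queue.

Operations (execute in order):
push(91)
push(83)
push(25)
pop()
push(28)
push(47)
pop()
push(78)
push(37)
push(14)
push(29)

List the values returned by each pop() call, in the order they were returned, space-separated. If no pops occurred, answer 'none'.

push(91): heap contents = [91]
push(83): heap contents = [83, 91]
push(25): heap contents = [25, 83, 91]
pop() → 25: heap contents = [83, 91]
push(28): heap contents = [28, 83, 91]
push(47): heap contents = [28, 47, 83, 91]
pop() → 28: heap contents = [47, 83, 91]
push(78): heap contents = [47, 78, 83, 91]
push(37): heap contents = [37, 47, 78, 83, 91]
push(14): heap contents = [14, 37, 47, 78, 83, 91]
push(29): heap contents = [14, 29, 37, 47, 78, 83, 91]

Answer: 25 28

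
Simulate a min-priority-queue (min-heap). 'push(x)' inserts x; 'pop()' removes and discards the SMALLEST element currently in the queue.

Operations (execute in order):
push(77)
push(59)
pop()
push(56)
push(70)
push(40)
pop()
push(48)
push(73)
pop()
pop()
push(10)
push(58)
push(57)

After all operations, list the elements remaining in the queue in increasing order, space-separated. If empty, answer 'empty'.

Answer: 10 57 58 70 73 77

Derivation:
push(77): heap contents = [77]
push(59): heap contents = [59, 77]
pop() → 59: heap contents = [77]
push(56): heap contents = [56, 77]
push(70): heap contents = [56, 70, 77]
push(40): heap contents = [40, 56, 70, 77]
pop() → 40: heap contents = [56, 70, 77]
push(48): heap contents = [48, 56, 70, 77]
push(73): heap contents = [48, 56, 70, 73, 77]
pop() → 48: heap contents = [56, 70, 73, 77]
pop() → 56: heap contents = [70, 73, 77]
push(10): heap contents = [10, 70, 73, 77]
push(58): heap contents = [10, 58, 70, 73, 77]
push(57): heap contents = [10, 57, 58, 70, 73, 77]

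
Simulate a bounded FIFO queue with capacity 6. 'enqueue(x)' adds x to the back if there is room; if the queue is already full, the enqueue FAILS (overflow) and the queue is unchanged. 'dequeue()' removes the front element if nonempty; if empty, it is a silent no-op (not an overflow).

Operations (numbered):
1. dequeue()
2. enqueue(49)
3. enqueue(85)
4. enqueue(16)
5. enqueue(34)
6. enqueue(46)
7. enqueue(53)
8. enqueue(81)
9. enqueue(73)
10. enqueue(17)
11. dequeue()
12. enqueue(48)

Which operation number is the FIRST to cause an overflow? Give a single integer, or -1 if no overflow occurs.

1. dequeue(): empty, no-op, size=0
2. enqueue(49): size=1
3. enqueue(85): size=2
4. enqueue(16): size=3
5. enqueue(34): size=4
6. enqueue(46): size=5
7. enqueue(53): size=6
8. enqueue(81): size=6=cap → OVERFLOW (fail)
9. enqueue(73): size=6=cap → OVERFLOW (fail)
10. enqueue(17): size=6=cap → OVERFLOW (fail)
11. dequeue(): size=5
12. enqueue(48): size=6

Answer: 8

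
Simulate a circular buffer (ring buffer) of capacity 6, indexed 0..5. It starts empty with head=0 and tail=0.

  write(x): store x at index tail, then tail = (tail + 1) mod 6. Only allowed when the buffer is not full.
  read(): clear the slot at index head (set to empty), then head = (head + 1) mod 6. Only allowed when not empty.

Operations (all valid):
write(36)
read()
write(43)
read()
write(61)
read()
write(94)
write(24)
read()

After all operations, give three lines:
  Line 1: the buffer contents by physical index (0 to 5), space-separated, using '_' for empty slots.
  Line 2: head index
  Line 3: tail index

Answer: _ _ _ _ 24 _
4
5

Derivation:
write(36): buf=[36 _ _ _ _ _], head=0, tail=1, size=1
read(): buf=[_ _ _ _ _ _], head=1, tail=1, size=0
write(43): buf=[_ 43 _ _ _ _], head=1, tail=2, size=1
read(): buf=[_ _ _ _ _ _], head=2, tail=2, size=0
write(61): buf=[_ _ 61 _ _ _], head=2, tail=3, size=1
read(): buf=[_ _ _ _ _ _], head=3, tail=3, size=0
write(94): buf=[_ _ _ 94 _ _], head=3, tail=4, size=1
write(24): buf=[_ _ _ 94 24 _], head=3, tail=5, size=2
read(): buf=[_ _ _ _ 24 _], head=4, tail=5, size=1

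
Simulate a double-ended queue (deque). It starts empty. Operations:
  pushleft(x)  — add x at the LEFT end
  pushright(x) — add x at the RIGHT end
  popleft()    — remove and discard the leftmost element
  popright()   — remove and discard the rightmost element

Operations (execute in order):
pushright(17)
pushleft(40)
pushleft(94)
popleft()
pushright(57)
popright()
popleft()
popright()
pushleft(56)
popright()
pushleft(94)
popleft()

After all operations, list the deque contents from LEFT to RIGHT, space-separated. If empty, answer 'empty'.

pushright(17): [17]
pushleft(40): [40, 17]
pushleft(94): [94, 40, 17]
popleft(): [40, 17]
pushright(57): [40, 17, 57]
popright(): [40, 17]
popleft(): [17]
popright(): []
pushleft(56): [56]
popright(): []
pushleft(94): [94]
popleft(): []

Answer: empty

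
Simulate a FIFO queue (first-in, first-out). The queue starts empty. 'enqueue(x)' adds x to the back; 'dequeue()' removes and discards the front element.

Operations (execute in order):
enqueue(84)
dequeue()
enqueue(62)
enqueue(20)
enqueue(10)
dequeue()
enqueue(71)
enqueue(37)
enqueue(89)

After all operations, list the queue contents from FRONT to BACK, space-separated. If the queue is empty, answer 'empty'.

Answer: 20 10 71 37 89

Derivation:
enqueue(84): [84]
dequeue(): []
enqueue(62): [62]
enqueue(20): [62, 20]
enqueue(10): [62, 20, 10]
dequeue(): [20, 10]
enqueue(71): [20, 10, 71]
enqueue(37): [20, 10, 71, 37]
enqueue(89): [20, 10, 71, 37, 89]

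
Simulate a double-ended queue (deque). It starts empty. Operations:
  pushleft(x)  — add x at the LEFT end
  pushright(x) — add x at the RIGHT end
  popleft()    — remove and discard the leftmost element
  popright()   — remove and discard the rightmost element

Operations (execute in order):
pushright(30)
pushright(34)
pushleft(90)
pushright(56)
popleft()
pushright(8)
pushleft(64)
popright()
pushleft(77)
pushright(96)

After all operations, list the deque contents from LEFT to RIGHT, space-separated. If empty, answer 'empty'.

pushright(30): [30]
pushright(34): [30, 34]
pushleft(90): [90, 30, 34]
pushright(56): [90, 30, 34, 56]
popleft(): [30, 34, 56]
pushright(8): [30, 34, 56, 8]
pushleft(64): [64, 30, 34, 56, 8]
popright(): [64, 30, 34, 56]
pushleft(77): [77, 64, 30, 34, 56]
pushright(96): [77, 64, 30, 34, 56, 96]

Answer: 77 64 30 34 56 96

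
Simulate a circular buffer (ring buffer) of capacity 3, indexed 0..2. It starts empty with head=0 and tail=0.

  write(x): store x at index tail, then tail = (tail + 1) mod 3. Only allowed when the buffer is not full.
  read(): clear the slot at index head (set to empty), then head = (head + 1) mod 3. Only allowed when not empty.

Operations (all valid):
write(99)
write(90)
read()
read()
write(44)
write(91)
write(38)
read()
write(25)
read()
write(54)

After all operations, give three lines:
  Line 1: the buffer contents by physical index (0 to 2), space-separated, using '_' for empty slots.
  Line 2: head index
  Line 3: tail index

Answer: 54 38 25
1
1

Derivation:
write(99): buf=[99 _ _], head=0, tail=1, size=1
write(90): buf=[99 90 _], head=0, tail=2, size=2
read(): buf=[_ 90 _], head=1, tail=2, size=1
read(): buf=[_ _ _], head=2, tail=2, size=0
write(44): buf=[_ _ 44], head=2, tail=0, size=1
write(91): buf=[91 _ 44], head=2, tail=1, size=2
write(38): buf=[91 38 44], head=2, tail=2, size=3
read(): buf=[91 38 _], head=0, tail=2, size=2
write(25): buf=[91 38 25], head=0, tail=0, size=3
read(): buf=[_ 38 25], head=1, tail=0, size=2
write(54): buf=[54 38 25], head=1, tail=1, size=3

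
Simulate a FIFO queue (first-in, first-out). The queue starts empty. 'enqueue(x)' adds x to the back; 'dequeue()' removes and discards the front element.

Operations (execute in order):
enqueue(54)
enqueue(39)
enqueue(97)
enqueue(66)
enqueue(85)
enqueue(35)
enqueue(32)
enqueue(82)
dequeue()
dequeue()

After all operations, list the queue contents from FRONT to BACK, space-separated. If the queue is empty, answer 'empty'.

enqueue(54): [54]
enqueue(39): [54, 39]
enqueue(97): [54, 39, 97]
enqueue(66): [54, 39, 97, 66]
enqueue(85): [54, 39, 97, 66, 85]
enqueue(35): [54, 39, 97, 66, 85, 35]
enqueue(32): [54, 39, 97, 66, 85, 35, 32]
enqueue(82): [54, 39, 97, 66, 85, 35, 32, 82]
dequeue(): [39, 97, 66, 85, 35, 32, 82]
dequeue(): [97, 66, 85, 35, 32, 82]

Answer: 97 66 85 35 32 82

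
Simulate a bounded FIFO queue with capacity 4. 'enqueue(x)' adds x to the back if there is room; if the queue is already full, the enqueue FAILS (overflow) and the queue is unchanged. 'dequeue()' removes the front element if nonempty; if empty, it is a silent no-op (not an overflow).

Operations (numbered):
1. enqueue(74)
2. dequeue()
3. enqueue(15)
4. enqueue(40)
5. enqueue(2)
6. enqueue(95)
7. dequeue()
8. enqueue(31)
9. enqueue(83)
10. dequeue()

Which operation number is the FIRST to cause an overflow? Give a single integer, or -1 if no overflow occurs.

1. enqueue(74): size=1
2. dequeue(): size=0
3. enqueue(15): size=1
4. enqueue(40): size=2
5. enqueue(2): size=3
6. enqueue(95): size=4
7. dequeue(): size=3
8. enqueue(31): size=4
9. enqueue(83): size=4=cap → OVERFLOW (fail)
10. dequeue(): size=3

Answer: 9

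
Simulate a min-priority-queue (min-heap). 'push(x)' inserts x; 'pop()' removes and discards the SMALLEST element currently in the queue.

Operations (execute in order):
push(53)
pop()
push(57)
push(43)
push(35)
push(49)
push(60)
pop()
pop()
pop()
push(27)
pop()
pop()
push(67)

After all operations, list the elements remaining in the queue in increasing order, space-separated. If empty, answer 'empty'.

Answer: 60 67

Derivation:
push(53): heap contents = [53]
pop() → 53: heap contents = []
push(57): heap contents = [57]
push(43): heap contents = [43, 57]
push(35): heap contents = [35, 43, 57]
push(49): heap contents = [35, 43, 49, 57]
push(60): heap contents = [35, 43, 49, 57, 60]
pop() → 35: heap contents = [43, 49, 57, 60]
pop() → 43: heap contents = [49, 57, 60]
pop() → 49: heap contents = [57, 60]
push(27): heap contents = [27, 57, 60]
pop() → 27: heap contents = [57, 60]
pop() → 57: heap contents = [60]
push(67): heap contents = [60, 67]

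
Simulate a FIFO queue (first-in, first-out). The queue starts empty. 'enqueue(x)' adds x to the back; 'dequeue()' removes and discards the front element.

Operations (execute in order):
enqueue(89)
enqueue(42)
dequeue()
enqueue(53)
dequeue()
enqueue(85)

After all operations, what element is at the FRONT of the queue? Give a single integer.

Answer: 53

Derivation:
enqueue(89): queue = [89]
enqueue(42): queue = [89, 42]
dequeue(): queue = [42]
enqueue(53): queue = [42, 53]
dequeue(): queue = [53]
enqueue(85): queue = [53, 85]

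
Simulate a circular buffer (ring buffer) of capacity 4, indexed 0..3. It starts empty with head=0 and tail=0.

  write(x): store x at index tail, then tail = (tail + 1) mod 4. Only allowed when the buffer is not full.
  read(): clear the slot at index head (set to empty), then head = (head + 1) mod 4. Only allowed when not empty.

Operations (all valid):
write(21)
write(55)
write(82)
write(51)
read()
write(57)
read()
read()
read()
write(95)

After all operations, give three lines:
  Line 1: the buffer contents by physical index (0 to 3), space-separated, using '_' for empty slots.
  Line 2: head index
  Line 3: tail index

write(21): buf=[21 _ _ _], head=0, tail=1, size=1
write(55): buf=[21 55 _ _], head=0, tail=2, size=2
write(82): buf=[21 55 82 _], head=0, tail=3, size=3
write(51): buf=[21 55 82 51], head=0, tail=0, size=4
read(): buf=[_ 55 82 51], head=1, tail=0, size=3
write(57): buf=[57 55 82 51], head=1, tail=1, size=4
read(): buf=[57 _ 82 51], head=2, tail=1, size=3
read(): buf=[57 _ _ 51], head=3, tail=1, size=2
read(): buf=[57 _ _ _], head=0, tail=1, size=1
write(95): buf=[57 95 _ _], head=0, tail=2, size=2

Answer: 57 95 _ _
0
2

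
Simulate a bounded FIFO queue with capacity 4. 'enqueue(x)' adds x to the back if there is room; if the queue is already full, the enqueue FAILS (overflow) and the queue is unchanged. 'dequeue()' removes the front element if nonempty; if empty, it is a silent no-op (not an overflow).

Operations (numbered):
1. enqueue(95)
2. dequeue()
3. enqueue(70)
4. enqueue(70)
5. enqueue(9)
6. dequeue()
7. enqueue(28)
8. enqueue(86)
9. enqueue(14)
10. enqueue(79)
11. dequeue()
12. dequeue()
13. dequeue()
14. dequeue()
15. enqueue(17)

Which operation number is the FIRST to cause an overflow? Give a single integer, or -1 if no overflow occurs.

Answer: 9

Derivation:
1. enqueue(95): size=1
2. dequeue(): size=0
3. enqueue(70): size=1
4. enqueue(70): size=2
5. enqueue(9): size=3
6. dequeue(): size=2
7. enqueue(28): size=3
8. enqueue(86): size=4
9. enqueue(14): size=4=cap → OVERFLOW (fail)
10. enqueue(79): size=4=cap → OVERFLOW (fail)
11. dequeue(): size=3
12. dequeue(): size=2
13. dequeue(): size=1
14. dequeue(): size=0
15. enqueue(17): size=1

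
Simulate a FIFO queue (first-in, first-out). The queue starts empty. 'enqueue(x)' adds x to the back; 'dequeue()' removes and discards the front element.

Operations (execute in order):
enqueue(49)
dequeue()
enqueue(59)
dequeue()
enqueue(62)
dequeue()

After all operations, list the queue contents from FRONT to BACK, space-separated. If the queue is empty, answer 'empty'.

enqueue(49): [49]
dequeue(): []
enqueue(59): [59]
dequeue(): []
enqueue(62): [62]
dequeue(): []

Answer: empty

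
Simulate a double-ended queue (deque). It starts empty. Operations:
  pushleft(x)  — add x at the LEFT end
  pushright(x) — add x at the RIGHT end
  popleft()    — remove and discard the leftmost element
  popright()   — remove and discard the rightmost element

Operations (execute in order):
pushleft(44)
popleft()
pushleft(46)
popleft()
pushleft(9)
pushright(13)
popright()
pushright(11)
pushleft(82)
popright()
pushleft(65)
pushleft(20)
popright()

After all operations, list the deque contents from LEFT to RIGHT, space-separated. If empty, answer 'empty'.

pushleft(44): [44]
popleft(): []
pushleft(46): [46]
popleft(): []
pushleft(9): [9]
pushright(13): [9, 13]
popright(): [9]
pushright(11): [9, 11]
pushleft(82): [82, 9, 11]
popright(): [82, 9]
pushleft(65): [65, 82, 9]
pushleft(20): [20, 65, 82, 9]
popright(): [20, 65, 82]

Answer: 20 65 82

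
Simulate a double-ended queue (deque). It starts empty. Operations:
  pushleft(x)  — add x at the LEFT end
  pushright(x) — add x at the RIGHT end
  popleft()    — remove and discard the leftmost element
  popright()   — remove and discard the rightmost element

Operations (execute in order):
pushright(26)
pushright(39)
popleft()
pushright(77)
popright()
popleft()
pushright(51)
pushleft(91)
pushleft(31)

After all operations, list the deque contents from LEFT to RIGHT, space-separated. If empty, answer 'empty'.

pushright(26): [26]
pushright(39): [26, 39]
popleft(): [39]
pushright(77): [39, 77]
popright(): [39]
popleft(): []
pushright(51): [51]
pushleft(91): [91, 51]
pushleft(31): [31, 91, 51]

Answer: 31 91 51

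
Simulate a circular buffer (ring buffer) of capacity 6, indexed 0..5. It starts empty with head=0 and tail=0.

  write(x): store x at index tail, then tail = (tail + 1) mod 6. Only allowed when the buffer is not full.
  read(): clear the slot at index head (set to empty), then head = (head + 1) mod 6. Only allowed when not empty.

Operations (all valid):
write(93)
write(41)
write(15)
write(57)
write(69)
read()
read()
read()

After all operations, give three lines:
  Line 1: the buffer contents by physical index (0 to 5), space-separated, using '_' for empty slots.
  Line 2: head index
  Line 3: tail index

write(93): buf=[93 _ _ _ _ _], head=0, tail=1, size=1
write(41): buf=[93 41 _ _ _ _], head=0, tail=2, size=2
write(15): buf=[93 41 15 _ _ _], head=0, tail=3, size=3
write(57): buf=[93 41 15 57 _ _], head=0, tail=4, size=4
write(69): buf=[93 41 15 57 69 _], head=0, tail=5, size=5
read(): buf=[_ 41 15 57 69 _], head=1, tail=5, size=4
read(): buf=[_ _ 15 57 69 _], head=2, tail=5, size=3
read(): buf=[_ _ _ 57 69 _], head=3, tail=5, size=2

Answer: _ _ _ 57 69 _
3
5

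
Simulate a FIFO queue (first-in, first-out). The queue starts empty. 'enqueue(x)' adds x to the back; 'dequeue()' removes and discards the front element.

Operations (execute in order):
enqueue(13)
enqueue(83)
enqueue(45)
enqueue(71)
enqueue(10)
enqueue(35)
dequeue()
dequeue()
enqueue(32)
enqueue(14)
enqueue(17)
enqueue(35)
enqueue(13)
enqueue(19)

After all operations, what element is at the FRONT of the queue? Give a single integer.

Answer: 45

Derivation:
enqueue(13): queue = [13]
enqueue(83): queue = [13, 83]
enqueue(45): queue = [13, 83, 45]
enqueue(71): queue = [13, 83, 45, 71]
enqueue(10): queue = [13, 83, 45, 71, 10]
enqueue(35): queue = [13, 83, 45, 71, 10, 35]
dequeue(): queue = [83, 45, 71, 10, 35]
dequeue(): queue = [45, 71, 10, 35]
enqueue(32): queue = [45, 71, 10, 35, 32]
enqueue(14): queue = [45, 71, 10, 35, 32, 14]
enqueue(17): queue = [45, 71, 10, 35, 32, 14, 17]
enqueue(35): queue = [45, 71, 10, 35, 32, 14, 17, 35]
enqueue(13): queue = [45, 71, 10, 35, 32, 14, 17, 35, 13]
enqueue(19): queue = [45, 71, 10, 35, 32, 14, 17, 35, 13, 19]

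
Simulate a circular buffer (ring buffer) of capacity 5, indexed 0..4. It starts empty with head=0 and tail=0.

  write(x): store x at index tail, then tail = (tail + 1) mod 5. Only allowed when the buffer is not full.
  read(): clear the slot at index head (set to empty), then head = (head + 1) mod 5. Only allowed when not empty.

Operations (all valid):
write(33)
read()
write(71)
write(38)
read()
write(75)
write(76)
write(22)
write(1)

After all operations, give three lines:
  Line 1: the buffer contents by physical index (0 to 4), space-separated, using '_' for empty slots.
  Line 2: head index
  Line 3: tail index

write(33): buf=[33 _ _ _ _], head=0, tail=1, size=1
read(): buf=[_ _ _ _ _], head=1, tail=1, size=0
write(71): buf=[_ 71 _ _ _], head=1, tail=2, size=1
write(38): buf=[_ 71 38 _ _], head=1, tail=3, size=2
read(): buf=[_ _ 38 _ _], head=2, tail=3, size=1
write(75): buf=[_ _ 38 75 _], head=2, tail=4, size=2
write(76): buf=[_ _ 38 75 76], head=2, tail=0, size=3
write(22): buf=[22 _ 38 75 76], head=2, tail=1, size=4
write(1): buf=[22 1 38 75 76], head=2, tail=2, size=5

Answer: 22 1 38 75 76
2
2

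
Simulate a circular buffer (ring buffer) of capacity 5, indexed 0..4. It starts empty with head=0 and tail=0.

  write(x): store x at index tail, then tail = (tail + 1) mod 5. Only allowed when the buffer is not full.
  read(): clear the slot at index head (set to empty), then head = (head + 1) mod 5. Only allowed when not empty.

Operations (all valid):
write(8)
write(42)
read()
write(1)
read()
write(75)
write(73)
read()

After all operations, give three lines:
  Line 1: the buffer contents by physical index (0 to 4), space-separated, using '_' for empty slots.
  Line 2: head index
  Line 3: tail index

write(8): buf=[8 _ _ _ _], head=0, tail=1, size=1
write(42): buf=[8 42 _ _ _], head=0, tail=2, size=2
read(): buf=[_ 42 _ _ _], head=1, tail=2, size=1
write(1): buf=[_ 42 1 _ _], head=1, tail=3, size=2
read(): buf=[_ _ 1 _ _], head=2, tail=3, size=1
write(75): buf=[_ _ 1 75 _], head=2, tail=4, size=2
write(73): buf=[_ _ 1 75 73], head=2, tail=0, size=3
read(): buf=[_ _ _ 75 73], head=3, tail=0, size=2

Answer: _ _ _ 75 73
3
0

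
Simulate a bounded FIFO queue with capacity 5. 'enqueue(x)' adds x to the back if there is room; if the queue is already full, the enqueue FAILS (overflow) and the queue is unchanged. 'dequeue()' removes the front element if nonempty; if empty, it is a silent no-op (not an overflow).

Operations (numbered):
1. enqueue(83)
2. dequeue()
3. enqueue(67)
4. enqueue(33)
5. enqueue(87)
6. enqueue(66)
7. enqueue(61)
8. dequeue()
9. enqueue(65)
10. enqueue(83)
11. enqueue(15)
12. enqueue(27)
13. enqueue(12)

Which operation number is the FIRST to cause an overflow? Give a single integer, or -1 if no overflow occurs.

Answer: 10

Derivation:
1. enqueue(83): size=1
2. dequeue(): size=0
3. enqueue(67): size=1
4. enqueue(33): size=2
5. enqueue(87): size=3
6. enqueue(66): size=4
7. enqueue(61): size=5
8. dequeue(): size=4
9. enqueue(65): size=5
10. enqueue(83): size=5=cap → OVERFLOW (fail)
11. enqueue(15): size=5=cap → OVERFLOW (fail)
12. enqueue(27): size=5=cap → OVERFLOW (fail)
13. enqueue(12): size=5=cap → OVERFLOW (fail)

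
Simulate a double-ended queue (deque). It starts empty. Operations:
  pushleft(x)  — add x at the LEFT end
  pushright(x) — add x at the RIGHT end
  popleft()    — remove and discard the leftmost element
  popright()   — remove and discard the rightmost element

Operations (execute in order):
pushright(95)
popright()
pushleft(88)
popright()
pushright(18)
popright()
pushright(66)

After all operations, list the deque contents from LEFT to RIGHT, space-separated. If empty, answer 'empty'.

Answer: 66

Derivation:
pushright(95): [95]
popright(): []
pushleft(88): [88]
popright(): []
pushright(18): [18]
popright(): []
pushright(66): [66]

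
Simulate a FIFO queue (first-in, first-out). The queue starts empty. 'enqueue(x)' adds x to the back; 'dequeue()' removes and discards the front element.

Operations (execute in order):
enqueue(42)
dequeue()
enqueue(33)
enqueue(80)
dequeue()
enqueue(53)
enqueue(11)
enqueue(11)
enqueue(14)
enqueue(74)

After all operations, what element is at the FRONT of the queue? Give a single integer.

Answer: 80

Derivation:
enqueue(42): queue = [42]
dequeue(): queue = []
enqueue(33): queue = [33]
enqueue(80): queue = [33, 80]
dequeue(): queue = [80]
enqueue(53): queue = [80, 53]
enqueue(11): queue = [80, 53, 11]
enqueue(11): queue = [80, 53, 11, 11]
enqueue(14): queue = [80, 53, 11, 11, 14]
enqueue(74): queue = [80, 53, 11, 11, 14, 74]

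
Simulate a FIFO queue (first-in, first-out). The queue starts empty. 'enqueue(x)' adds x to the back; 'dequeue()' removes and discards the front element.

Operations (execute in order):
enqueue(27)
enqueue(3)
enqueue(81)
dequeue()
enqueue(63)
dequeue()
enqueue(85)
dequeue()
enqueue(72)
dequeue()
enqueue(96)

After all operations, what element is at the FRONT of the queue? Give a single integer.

Answer: 85

Derivation:
enqueue(27): queue = [27]
enqueue(3): queue = [27, 3]
enqueue(81): queue = [27, 3, 81]
dequeue(): queue = [3, 81]
enqueue(63): queue = [3, 81, 63]
dequeue(): queue = [81, 63]
enqueue(85): queue = [81, 63, 85]
dequeue(): queue = [63, 85]
enqueue(72): queue = [63, 85, 72]
dequeue(): queue = [85, 72]
enqueue(96): queue = [85, 72, 96]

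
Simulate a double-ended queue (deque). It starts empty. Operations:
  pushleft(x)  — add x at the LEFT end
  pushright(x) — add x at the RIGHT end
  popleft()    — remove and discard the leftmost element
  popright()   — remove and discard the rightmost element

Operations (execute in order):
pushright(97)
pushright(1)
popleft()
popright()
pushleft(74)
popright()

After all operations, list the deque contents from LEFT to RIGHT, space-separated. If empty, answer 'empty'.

Answer: empty

Derivation:
pushright(97): [97]
pushright(1): [97, 1]
popleft(): [1]
popright(): []
pushleft(74): [74]
popright(): []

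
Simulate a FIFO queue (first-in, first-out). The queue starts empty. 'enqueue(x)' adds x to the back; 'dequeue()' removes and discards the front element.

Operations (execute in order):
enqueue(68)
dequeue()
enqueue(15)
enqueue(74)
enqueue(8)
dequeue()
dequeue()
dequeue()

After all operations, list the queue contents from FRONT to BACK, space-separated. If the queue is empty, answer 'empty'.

Answer: empty

Derivation:
enqueue(68): [68]
dequeue(): []
enqueue(15): [15]
enqueue(74): [15, 74]
enqueue(8): [15, 74, 8]
dequeue(): [74, 8]
dequeue(): [8]
dequeue(): []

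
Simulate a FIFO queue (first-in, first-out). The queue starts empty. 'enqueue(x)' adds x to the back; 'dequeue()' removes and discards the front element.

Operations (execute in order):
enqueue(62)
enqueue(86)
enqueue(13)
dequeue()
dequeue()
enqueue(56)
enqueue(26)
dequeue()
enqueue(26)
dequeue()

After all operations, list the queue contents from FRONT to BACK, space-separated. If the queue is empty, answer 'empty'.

enqueue(62): [62]
enqueue(86): [62, 86]
enqueue(13): [62, 86, 13]
dequeue(): [86, 13]
dequeue(): [13]
enqueue(56): [13, 56]
enqueue(26): [13, 56, 26]
dequeue(): [56, 26]
enqueue(26): [56, 26, 26]
dequeue(): [26, 26]

Answer: 26 26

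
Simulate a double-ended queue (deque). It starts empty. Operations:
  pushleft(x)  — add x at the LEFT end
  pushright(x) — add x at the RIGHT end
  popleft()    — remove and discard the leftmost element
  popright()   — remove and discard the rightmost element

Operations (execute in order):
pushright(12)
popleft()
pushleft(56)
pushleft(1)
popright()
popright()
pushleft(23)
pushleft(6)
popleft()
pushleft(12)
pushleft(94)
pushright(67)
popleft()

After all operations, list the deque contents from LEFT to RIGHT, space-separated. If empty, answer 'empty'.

pushright(12): [12]
popleft(): []
pushleft(56): [56]
pushleft(1): [1, 56]
popright(): [1]
popright(): []
pushleft(23): [23]
pushleft(6): [6, 23]
popleft(): [23]
pushleft(12): [12, 23]
pushleft(94): [94, 12, 23]
pushright(67): [94, 12, 23, 67]
popleft(): [12, 23, 67]

Answer: 12 23 67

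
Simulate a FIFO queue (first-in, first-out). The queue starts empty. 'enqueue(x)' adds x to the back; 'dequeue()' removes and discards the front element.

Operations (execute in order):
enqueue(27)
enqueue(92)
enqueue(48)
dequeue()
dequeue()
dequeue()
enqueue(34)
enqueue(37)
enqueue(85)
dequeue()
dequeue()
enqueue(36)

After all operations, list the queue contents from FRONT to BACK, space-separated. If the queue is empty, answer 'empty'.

enqueue(27): [27]
enqueue(92): [27, 92]
enqueue(48): [27, 92, 48]
dequeue(): [92, 48]
dequeue(): [48]
dequeue(): []
enqueue(34): [34]
enqueue(37): [34, 37]
enqueue(85): [34, 37, 85]
dequeue(): [37, 85]
dequeue(): [85]
enqueue(36): [85, 36]

Answer: 85 36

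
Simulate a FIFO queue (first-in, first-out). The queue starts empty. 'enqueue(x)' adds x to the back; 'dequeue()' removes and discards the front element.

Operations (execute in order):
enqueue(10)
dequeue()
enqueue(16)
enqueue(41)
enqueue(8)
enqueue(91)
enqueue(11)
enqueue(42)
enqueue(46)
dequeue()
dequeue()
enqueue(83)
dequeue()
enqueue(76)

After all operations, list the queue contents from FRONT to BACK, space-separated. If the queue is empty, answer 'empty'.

enqueue(10): [10]
dequeue(): []
enqueue(16): [16]
enqueue(41): [16, 41]
enqueue(8): [16, 41, 8]
enqueue(91): [16, 41, 8, 91]
enqueue(11): [16, 41, 8, 91, 11]
enqueue(42): [16, 41, 8, 91, 11, 42]
enqueue(46): [16, 41, 8, 91, 11, 42, 46]
dequeue(): [41, 8, 91, 11, 42, 46]
dequeue(): [8, 91, 11, 42, 46]
enqueue(83): [8, 91, 11, 42, 46, 83]
dequeue(): [91, 11, 42, 46, 83]
enqueue(76): [91, 11, 42, 46, 83, 76]

Answer: 91 11 42 46 83 76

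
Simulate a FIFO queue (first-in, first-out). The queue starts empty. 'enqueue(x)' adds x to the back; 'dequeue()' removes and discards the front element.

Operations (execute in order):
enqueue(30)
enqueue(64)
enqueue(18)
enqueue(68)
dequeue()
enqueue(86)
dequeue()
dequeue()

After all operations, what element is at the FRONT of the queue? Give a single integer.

Answer: 68

Derivation:
enqueue(30): queue = [30]
enqueue(64): queue = [30, 64]
enqueue(18): queue = [30, 64, 18]
enqueue(68): queue = [30, 64, 18, 68]
dequeue(): queue = [64, 18, 68]
enqueue(86): queue = [64, 18, 68, 86]
dequeue(): queue = [18, 68, 86]
dequeue(): queue = [68, 86]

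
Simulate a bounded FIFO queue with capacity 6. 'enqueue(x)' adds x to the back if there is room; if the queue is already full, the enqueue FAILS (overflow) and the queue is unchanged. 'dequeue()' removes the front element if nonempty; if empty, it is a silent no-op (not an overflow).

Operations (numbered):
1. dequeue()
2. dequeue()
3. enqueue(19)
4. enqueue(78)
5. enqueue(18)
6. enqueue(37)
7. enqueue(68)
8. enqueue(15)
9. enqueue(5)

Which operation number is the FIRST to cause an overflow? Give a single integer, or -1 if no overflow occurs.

Answer: 9

Derivation:
1. dequeue(): empty, no-op, size=0
2. dequeue(): empty, no-op, size=0
3. enqueue(19): size=1
4. enqueue(78): size=2
5. enqueue(18): size=3
6. enqueue(37): size=4
7. enqueue(68): size=5
8. enqueue(15): size=6
9. enqueue(5): size=6=cap → OVERFLOW (fail)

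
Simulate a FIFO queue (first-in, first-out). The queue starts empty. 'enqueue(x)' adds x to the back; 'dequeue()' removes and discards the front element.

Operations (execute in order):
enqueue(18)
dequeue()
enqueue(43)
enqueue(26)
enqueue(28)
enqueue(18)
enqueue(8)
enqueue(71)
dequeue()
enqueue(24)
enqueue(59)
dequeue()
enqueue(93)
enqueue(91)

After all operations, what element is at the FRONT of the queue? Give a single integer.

enqueue(18): queue = [18]
dequeue(): queue = []
enqueue(43): queue = [43]
enqueue(26): queue = [43, 26]
enqueue(28): queue = [43, 26, 28]
enqueue(18): queue = [43, 26, 28, 18]
enqueue(8): queue = [43, 26, 28, 18, 8]
enqueue(71): queue = [43, 26, 28, 18, 8, 71]
dequeue(): queue = [26, 28, 18, 8, 71]
enqueue(24): queue = [26, 28, 18, 8, 71, 24]
enqueue(59): queue = [26, 28, 18, 8, 71, 24, 59]
dequeue(): queue = [28, 18, 8, 71, 24, 59]
enqueue(93): queue = [28, 18, 8, 71, 24, 59, 93]
enqueue(91): queue = [28, 18, 8, 71, 24, 59, 93, 91]

Answer: 28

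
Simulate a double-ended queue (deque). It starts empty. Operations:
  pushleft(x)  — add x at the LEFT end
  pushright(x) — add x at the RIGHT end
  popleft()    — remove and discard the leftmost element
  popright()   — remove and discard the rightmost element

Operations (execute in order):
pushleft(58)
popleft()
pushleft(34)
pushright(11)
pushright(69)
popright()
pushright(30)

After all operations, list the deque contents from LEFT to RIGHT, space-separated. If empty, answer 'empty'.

pushleft(58): [58]
popleft(): []
pushleft(34): [34]
pushright(11): [34, 11]
pushright(69): [34, 11, 69]
popright(): [34, 11]
pushright(30): [34, 11, 30]

Answer: 34 11 30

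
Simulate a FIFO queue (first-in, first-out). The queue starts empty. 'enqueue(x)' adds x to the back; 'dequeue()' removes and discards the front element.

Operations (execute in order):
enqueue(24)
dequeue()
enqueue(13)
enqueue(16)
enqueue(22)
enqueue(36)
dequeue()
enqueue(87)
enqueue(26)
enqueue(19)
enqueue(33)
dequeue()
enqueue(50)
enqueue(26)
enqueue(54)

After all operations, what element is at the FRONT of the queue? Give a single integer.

Answer: 22

Derivation:
enqueue(24): queue = [24]
dequeue(): queue = []
enqueue(13): queue = [13]
enqueue(16): queue = [13, 16]
enqueue(22): queue = [13, 16, 22]
enqueue(36): queue = [13, 16, 22, 36]
dequeue(): queue = [16, 22, 36]
enqueue(87): queue = [16, 22, 36, 87]
enqueue(26): queue = [16, 22, 36, 87, 26]
enqueue(19): queue = [16, 22, 36, 87, 26, 19]
enqueue(33): queue = [16, 22, 36, 87, 26, 19, 33]
dequeue(): queue = [22, 36, 87, 26, 19, 33]
enqueue(50): queue = [22, 36, 87, 26, 19, 33, 50]
enqueue(26): queue = [22, 36, 87, 26, 19, 33, 50, 26]
enqueue(54): queue = [22, 36, 87, 26, 19, 33, 50, 26, 54]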